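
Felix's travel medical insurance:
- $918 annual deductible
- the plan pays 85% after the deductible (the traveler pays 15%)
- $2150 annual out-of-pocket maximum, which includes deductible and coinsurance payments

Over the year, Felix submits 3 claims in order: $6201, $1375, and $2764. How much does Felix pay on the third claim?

Claim 1 — $6201: $918 to deductible, leaving $5283; traveler's 15% is $792.45. Traveler owes $1710.45 (running OOP $1710.45).
Claim 2 — $1375: deductible already satisfied, so traveler's share is 15% × $1375 = $206.25. Traveler owes $206.25 (running OOP $1916.70).
Claim 3 — $2764: deductible already satisfied, so traveler's share is 15% × $2764 = $414.60. Adding that to $1916.70 gives $2331.30, past the $2150 cap; traveler pays only $2150 − $1916.70 = $233.30.

$233.30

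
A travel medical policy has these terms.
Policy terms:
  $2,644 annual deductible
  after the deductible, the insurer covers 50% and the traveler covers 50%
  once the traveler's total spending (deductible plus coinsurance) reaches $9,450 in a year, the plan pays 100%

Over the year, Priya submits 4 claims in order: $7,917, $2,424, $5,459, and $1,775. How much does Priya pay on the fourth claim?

$228

Bill 1, $7,917: $2,644 finishes the deductible; $5,273 goes to coinsurance; coinsurance $5,273 × 50% = $2,636.50. Traveler pays $5,280.50; OOP now $5,280.50.
Bill 2, $2,424: deductible met; 50% of $2,424 = $1,212. Traveler owes $1,212 (running OOP $6,492.50).
Bill 3, $5,459: deductible met; 50% of $5,459 = $2,729.50. Traveler owes $2,729.50 (running OOP $9,222).
Bill 4, $1,775: 50% coinsurance on $1,775 = $887.50. OOP would hit $10,109.50 > $9,450, so the cap limits the traveler to $9,450 − $9,222 = $228.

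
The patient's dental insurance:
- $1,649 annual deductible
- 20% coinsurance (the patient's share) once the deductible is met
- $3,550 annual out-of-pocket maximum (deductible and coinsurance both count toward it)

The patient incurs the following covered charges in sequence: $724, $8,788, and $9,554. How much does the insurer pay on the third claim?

$9,225.60

Bill 1, $724: entire amount goes to the deductible. Patient pays $724; OOP now $724. Plan pays $724 − $724 = $0.
Bill 2, $8,788: deductible takes $925, $7,863 remains; patient's 20% is $1,572.60. Cost to patient: $2,497.60. OOP to date $3,221.60. Insurer: $8,788 − $2,497.60 = $6,290.40.
Bill 3, $9,554: deductible already satisfied, so patient's share is 20% × $9,554 = $1,910.80. That would push OOP to $5,132.40, over the $3,550 cap, so patient pays $3,550 − $3,221.60 = $328.40. Plan pays $9,554 − $328.40 = $9,225.60.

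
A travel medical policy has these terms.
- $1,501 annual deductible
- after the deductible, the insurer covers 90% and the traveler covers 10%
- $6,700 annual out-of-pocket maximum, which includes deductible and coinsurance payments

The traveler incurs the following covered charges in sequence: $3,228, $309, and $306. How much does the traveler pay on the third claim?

Claim 1 — $3,228: deductible takes $1,501, $1,727 remains; coinsurance $1,727 × 10% = $172.70. Traveler pays $1,673.70; OOP now $1,673.70.
Claim 2 — $309: deductible already satisfied, so traveler's share is 10% × $309 = $30.90. Traveler pays $30.90; OOP now $1,704.60.
Claim 3 — $306: deductible met; 10% of $306 = $30.60. Traveler pays $30.60; OOP now $1,735.20.

$30.60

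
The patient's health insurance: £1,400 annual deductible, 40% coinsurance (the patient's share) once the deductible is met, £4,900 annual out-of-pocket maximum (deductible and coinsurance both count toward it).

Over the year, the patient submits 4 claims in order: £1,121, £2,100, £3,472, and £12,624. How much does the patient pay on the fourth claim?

£1,382.80

Claim 1 — £1,121: all of it applies to the deductible. Patient owes £1,121 (running OOP £1,121).
Claim 2 — £2,100: deductible takes £279, £1,821 remains; patient's 40% is £728.40. Patient pays £1,007.40; OOP now £2,128.40.
Claim 3 — £3,472: deductible already satisfied, so patient's share is 40% × £3,472 = £1,388.80. Patient pays £1,388.80; OOP now £3,517.20.
Claim 4 — £12,624: deductible already satisfied, so patient's share is 40% × £12,624 = £5,049.60. That would push OOP to £8,566.80, over the £4,900 cap, so patient pays £4,900 − £3,517.20 = £1,382.80.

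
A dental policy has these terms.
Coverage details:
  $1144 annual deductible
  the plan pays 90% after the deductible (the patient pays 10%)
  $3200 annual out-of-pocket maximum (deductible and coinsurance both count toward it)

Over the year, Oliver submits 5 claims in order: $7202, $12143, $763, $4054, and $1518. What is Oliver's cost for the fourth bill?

$159.60

#1 ($7202): $1144 finishes the deductible; $6058 goes to coinsurance; patient's 10% is $605.80. Patient owes $1749.80 (running OOP $1749.80).
#2 ($12143): deductible met; 10% of $12143 = $1214.30. Patient pays $1214.30; OOP now $2964.10.
#3 ($763): deductible already satisfied, so patient's share is 10% × $763 = $76.30. Patient owes $76.30 (running OOP $3040.40).
#4 ($4054): deductible met; 10% of $4054 = $405.40. OOP would hit $3445.80 > $3200, so the cap limits the patient to $3200 − $3040.40 = $159.60.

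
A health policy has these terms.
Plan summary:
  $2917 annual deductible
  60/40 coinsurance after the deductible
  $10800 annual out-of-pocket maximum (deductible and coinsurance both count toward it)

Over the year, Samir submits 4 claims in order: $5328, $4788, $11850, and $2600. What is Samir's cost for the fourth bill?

#1 ($5328): $2917 finishes the deductible; $2411 goes to coinsurance; coinsurance $2411 × 40% = $964.40. Cost to patient: $3881.40. OOP to date $3881.40.
#2 ($4788): 40% coinsurance on $4788 = $1915.20. Patient pays $1915.20; OOP now $5796.60.
#3 ($11850): deductible met; 40% of $11850 = $4740. Cost to patient: $4740. OOP to date $10536.60.
#4 ($2600): 40% coinsurance on $2600 = $1040. Adding that to $10536.60 gives $11576.60, past the $10800 cap; patient pays only $10800 − $10536.60 = $263.40.

$263.40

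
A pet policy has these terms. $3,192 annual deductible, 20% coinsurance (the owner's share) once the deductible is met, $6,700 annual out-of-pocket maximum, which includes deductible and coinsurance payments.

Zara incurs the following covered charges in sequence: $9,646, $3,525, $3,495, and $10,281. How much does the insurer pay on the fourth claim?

$9,467.80

Claim 1 — $9,646: $3,192 finishes the deductible; $6,454 goes to coinsurance; coinsurance $6,454 × 20% = $1,290.80. Owner pays $4,482.80; OOP now $4,482.80. Plan pays $9,646 − $4,482.80 = $5,163.20.
Claim 2 — $3,525: 20% coinsurance on $3,525 = $705. Owner owes $705 (running OOP $5,187.80). Plan pays $3,525 − $705 = $2,820.
Claim 3 — $3,495: 20% coinsurance on $3,495 = $699. Owner owes $699 (running OOP $5,886.80). Insurer: $3,495 − $699 = $2,796.
Claim 4 — $10,281: deductible already satisfied, so owner's share is 20% × $10,281 = $2,056.20. That would push OOP to $7,943, over the $6,700 cap, so owner pays $6,700 − $5,886.80 = $813.20. Insurer: $10,281 − $813.20 = $9,467.80.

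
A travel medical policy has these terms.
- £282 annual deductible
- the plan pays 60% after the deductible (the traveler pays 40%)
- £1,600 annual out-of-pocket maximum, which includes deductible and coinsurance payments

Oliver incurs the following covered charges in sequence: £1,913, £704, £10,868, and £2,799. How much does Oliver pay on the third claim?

Bill 1, £1,913: £282 finishes the deductible; £1,631 goes to coinsurance; coinsurance £1,631 × 40% = £652.40. Traveler pays £934.40; OOP now £934.40.
Bill 2, £704: 40% coinsurance on £704 = £281.60. Traveler owes £281.60 (running OOP £1,216).
Bill 3, £10,868: deductible met; 40% of £10,868 = £4,347.20. That would push OOP to £5,563.20, over the £1,600 cap, so traveler pays £1,600 − £1,216 = £384.

£384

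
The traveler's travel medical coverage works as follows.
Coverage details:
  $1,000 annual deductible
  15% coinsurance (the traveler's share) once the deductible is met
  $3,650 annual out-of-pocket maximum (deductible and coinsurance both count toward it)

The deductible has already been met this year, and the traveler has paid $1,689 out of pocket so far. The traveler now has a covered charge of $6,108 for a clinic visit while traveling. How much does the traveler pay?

With the deductible met, the entire $6,108 is subject to coinsurance.
Traveler's 15% share of $6,108 is $916.20.
Total out-of-pocket so far would be $1,689 + $916.20 = $2,605.20, below the $3,650 cap — no reduction.

$916.20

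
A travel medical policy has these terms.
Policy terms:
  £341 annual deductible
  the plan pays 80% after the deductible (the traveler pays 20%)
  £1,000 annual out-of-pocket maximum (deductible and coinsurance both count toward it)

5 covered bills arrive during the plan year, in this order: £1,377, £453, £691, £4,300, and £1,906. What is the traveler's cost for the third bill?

£138.20

Claim 1 (£1,377): £341 finishes the deductible; £1,036 goes to coinsurance; coinsurance £1,036 × 20% = £207.20. Cost to traveler: £548.20. OOP to date £548.20.
Claim 2 (£453): deductible already satisfied, so traveler's share is 20% × £453 = £90.60. Cost to traveler: £90.60. OOP to date £638.80.
Claim 3 (£691): 20% coinsurance on £691 = £138.20. Cost to traveler: £138.20. OOP to date £777.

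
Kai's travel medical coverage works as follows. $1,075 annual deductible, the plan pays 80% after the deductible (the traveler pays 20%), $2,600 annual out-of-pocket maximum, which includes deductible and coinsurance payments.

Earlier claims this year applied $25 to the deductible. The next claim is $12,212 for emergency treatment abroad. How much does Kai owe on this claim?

$2,575

Remaining deductible: $1,075 − $25 = $1,050.
That leaves $12,212 − $1,050 = $11,162 for coinsurance.
Coinsurance: $11,162 × 20% = $2,232.40.
Traveler responsibility before any cap: $1,050 + $2,232.40 = $3,282.40.
Adding $3,282.40 to the $25 already spent would give $3,307.40, which exceeds the $2,600 cap; the traveler pays just $2,600 − $25 = $2,575.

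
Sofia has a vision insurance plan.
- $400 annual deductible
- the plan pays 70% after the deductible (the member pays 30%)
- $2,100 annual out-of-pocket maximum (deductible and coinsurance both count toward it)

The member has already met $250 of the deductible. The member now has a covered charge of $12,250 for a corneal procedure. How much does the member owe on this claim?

Deductible still to meet: $400 − $250 = $150.
That leaves $12,250 − $150 = $12,100 for coinsurance.
Coinsurance: $12,100 × 30% = $3,630.
Member responsibility before any cap: $150 + $3,630 = $3,780.
Adding $3,780 to the $250 already spent would give $4,030, which exceeds the $2,100 cap; the member pays just $2,100 − $250 = $1,850.

$1,850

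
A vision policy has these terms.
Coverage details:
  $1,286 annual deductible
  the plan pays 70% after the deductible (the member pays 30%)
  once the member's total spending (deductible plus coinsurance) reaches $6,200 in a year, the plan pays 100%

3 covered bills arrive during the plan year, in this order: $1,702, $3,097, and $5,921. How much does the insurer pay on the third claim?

Bill 1, $1,702: deductible takes $1,286, $416 remains; 30% of $416 = $124.80. Member pays $1,410.80; OOP now $1,410.80. Plan pays $1,702 − $1,410.80 = $291.20.
Bill 2, $3,097: deductible already satisfied, so member's share is 30% × $3,097 = $929.10. Member pays $929.10; OOP now $2,339.90. Plan pays $3,097 − $929.10 = $2,167.90.
Bill 3, $5,921: deductible already satisfied, so member's share is 30% × $5,921 = $1,776.30. Member pays $1,776.30; OOP now $4,116.20. Insurer: $5,921 − $1,776.30 = $4,144.70.

$4,144.70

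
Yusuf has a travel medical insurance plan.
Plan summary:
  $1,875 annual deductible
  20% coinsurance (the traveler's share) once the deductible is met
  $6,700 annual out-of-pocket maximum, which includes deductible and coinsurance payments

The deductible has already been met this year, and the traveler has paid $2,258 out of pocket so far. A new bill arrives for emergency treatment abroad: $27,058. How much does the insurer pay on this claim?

$22,616

With the deductible met, the entire $27,058 is subject to coinsurance.
Traveler's 20% share of $27,058 is $5,411.60.
Adding $5,411.60 to the $2,258 already spent would give $7,669.60, which exceeds the $6,700 cap; the traveler pays just $6,700 − $2,258 = $4,442.
The insurer covers the remainder: $27,058 − $4,442 = $22,616.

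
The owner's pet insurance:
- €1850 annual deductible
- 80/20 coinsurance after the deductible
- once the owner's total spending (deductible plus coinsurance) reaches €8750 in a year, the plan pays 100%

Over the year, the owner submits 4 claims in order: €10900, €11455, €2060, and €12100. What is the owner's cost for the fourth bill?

#1 (€10900): €1850 finishes the deductible; €9050 goes to coinsurance; owner's 20% is €1810. Cost to owner: €3660. OOP to date €3660.
#2 (€11455): deductible met; 20% of €11455 = €2291. Cost to owner: €2291. OOP to date €5951.
#3 (€2060): deductible met; 20% of €2060 = €412. Owner pays €412; OOP now €6363.
#4 (€12100): 20% coinsurance on €12100 = €2420. Adding that to €6363 gives €8783, past the €8750 cap; owner pays only €8750 − €6363 = €2387.

€2387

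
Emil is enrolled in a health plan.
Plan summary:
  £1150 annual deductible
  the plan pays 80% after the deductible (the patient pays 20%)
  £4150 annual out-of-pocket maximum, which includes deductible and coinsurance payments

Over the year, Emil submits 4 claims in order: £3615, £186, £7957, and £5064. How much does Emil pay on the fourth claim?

£878.40

#1 (£3615): £1150 finishes the deductible; £2465 goes to coinsurance; 20% of £2465 = £493. Patient pays £1643; OOP now £1643.
#2 (£186): deductible met; 20% of £186 = £37.20. Cost to patient: £37.20. OOP to date £1680.20.
#3 (£7957): deductible already satisfied, so patient's share is 20% × £7957 = £1591.40. Patient pays £1591.40; OOP now £3271.60.
#4 (£5064): deductible met; 20% of £5064 = £1012.80. Adding that to £3271.60 gives £4284.40, past the £4150 cap; patient pays only £4150 − £3271.60 = £878.40.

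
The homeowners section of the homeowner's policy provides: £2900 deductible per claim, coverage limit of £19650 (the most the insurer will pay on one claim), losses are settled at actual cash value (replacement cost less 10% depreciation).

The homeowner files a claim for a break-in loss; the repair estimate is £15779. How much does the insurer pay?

Actual cash value after 10% depreciation: £15779 × 90% = £14201.10.
Subtract the deductible: £14201.10 − £2900 = £11301.10.
£11301.10 is within the £19650 limit, so the insurer pays £11301.10.

£11301.10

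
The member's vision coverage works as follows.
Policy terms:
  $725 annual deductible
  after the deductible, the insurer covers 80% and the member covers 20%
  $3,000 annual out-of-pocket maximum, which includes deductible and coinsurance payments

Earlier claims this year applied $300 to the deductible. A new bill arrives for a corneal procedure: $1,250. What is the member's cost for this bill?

Remaining deductible: $725 − $300 = $425.
That leaves $1,250 − $425 = $825 for coinsurance.
20% of $825 = $165 falls to the member.
That puts the member's cost at $425 + $165 = $590 before any cap.
Cumulative spending $300 + $590 = $890 stays under the $3,000 maximum.

$590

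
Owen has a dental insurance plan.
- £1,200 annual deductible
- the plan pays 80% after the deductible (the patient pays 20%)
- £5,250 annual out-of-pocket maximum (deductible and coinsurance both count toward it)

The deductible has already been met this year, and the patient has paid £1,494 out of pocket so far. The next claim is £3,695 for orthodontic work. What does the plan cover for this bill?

£2,956

The deductible is already satisfied, so the full bill goes to coinsurance.
Coinsurance: £3,695 × 20% = £739.
Cumulative spending £1,494 + £739 = £2,233 stays under the £5,250 maximum.
Insurer pays the balance: £3,695 − £739 = £2,956.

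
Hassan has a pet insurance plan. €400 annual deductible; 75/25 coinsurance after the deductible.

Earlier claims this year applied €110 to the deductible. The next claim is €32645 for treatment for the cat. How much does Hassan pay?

€8378.75

Deductible still to meet: €400 − €110 = €290.
After the €290 deductible portion, €32645 − €290 = €32355 is subject to coinsurance.
25% of €32355 = €8088.75 falls to the owner.
Owner responsibility: €290 + €8088.75 = €8378.75.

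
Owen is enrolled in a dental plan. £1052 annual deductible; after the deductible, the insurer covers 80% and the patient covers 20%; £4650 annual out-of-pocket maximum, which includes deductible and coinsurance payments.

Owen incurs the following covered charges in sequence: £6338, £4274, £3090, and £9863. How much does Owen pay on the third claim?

£618

#1 (£6338): deductible takes £1052, £5286 remains; coinsurance £5286 × 20% = £1057.20. Patient pays £2109.20; OOP now £2109.20.
#2 (£4274): deductible met; 20% of £4274 = £854.80. Patient owes £854.80 (running OOP £2964).
#3 (£3090): 20% coinsurance on £3090 = £618. Patient owes £618 (running OOP £3582).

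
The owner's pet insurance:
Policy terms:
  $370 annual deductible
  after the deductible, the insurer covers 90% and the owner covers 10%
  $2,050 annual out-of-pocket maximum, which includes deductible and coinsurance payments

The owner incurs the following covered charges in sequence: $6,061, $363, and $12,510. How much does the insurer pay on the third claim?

$11,435.40

#1 ($6,061): deductible takes $370, $5,691 remains; 10% of $5,691 = $569.10. Owner pays $939.10; OOP now $939.10. Insurer: $6,061 − $939.10 = $5,121.90.
#2 ($363): deductible already satisfied, so owner's share is 10% × $363 = $36.30. Owner pays $36.30; OOP now $975.40. Insurer: $363 − $36.30 = $326.70.
#3 ($12,510): deductible already satisfied, so owner's share is 10% × $12,510 = $1,251. Adding that to $975.40 gives $2,226.40, past the $2,050 cap; owner pays only $2,050 − $975.40 = $1,074.60. Insurer: $12,510 − $1,074.60 = $11,435.40.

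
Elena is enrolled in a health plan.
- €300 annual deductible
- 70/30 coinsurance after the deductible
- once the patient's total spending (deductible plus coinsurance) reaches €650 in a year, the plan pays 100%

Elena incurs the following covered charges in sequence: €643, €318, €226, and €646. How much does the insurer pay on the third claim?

€158.20

Claim 1 (€643): deductible takes €300, €343 remains; patient's 30% is €102.90. Patient owes €402.90 (running OOP €402.90). Insurer: €643 − €402.90 = €240.10.
Claim 2 (€318): deductible already satisfied, so patient's share is 30% × €318 = €95.40. Cost to patient: €95.40. OOP to date €498.30. Plan pays €318 − €95.40 = €222.60.
Claim 3 (€226): deductible already satisfied, so patient's share is 30% × €226 = €67.80. Cost to patient: €67.80. OOP to date €566.10. Plan pays €226 − €67.80 = €158.20.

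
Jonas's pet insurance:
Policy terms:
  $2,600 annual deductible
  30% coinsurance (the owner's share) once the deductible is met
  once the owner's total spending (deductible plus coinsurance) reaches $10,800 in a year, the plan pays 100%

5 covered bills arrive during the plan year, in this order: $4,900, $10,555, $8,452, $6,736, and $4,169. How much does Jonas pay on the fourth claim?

$1,807.90

Bill 1, $4,900: $2,600 finishes the deductible; $2,300 goes to coinsurance; owner's 30% is $690. Cost to owner: $3,290. OOP to date $3,290.
Bill 2, $10,555: deductible already satisfied, so owner's share is 30% × $10,555 = $3,166.50. Owner pays $3,166.50; OOP now $6,456.50.
Bill 3, $8,452: 30% coinsurance on $8,452 = $2,535.60. Owner owes $2,535.60 (running OOP $8,992.10).
Bill 4, $6,736: 30% coinsurance on $6,736 = $2,020.80. That would push OOP to $11,012.90, over the $10,800 cap, so owner pays $10,800 − $8,992.10 = $1,807.90.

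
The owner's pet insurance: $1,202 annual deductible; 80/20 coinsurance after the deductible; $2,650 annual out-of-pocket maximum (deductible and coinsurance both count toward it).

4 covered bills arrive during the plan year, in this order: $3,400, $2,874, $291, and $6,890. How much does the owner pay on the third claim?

$58.20

#1 ($3,400): deductible takes $1,202, $2,198 remains; 20% of $2,198 = $439.60. Cost to owner: $1,641.60. OOP to date $1,641.60.
#2 ($2,874): deductible met; 20% of $2,874 = $574.80. Owner pays $574.80; OOP now $2,216.40.
#3 ($291): deductible met; 20% of $291 = $58.20. Owner pays $58.20; OOP now $2,274.60.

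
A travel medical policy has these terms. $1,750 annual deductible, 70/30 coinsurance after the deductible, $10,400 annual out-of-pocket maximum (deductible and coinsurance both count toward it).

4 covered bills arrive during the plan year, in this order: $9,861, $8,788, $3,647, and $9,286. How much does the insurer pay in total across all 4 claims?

Claim 1 — $9,861: deductible takes $1,750, $8,111 remains; traveler's 30% is $2,433.30. Traveler pays $4,183.30; OOP now $4,183.30. Insurer: $9,861 − $4,183.30 = $5,677.70.
Claim 2 — $8,788: deductible already satisfied, so traveler's share is 30% × $8,788 = $2,636.40. Cost to traveler: $2,636.40. OOP to date $6,819.70. Insurer: $8,788 − $2,636.40 = $6,151.60.
Claim 3 — $3,647: 30% coinsurance on $3,647 = $1,094.10. Traveler pays $1,094.10; OOP now $7,913.80. Plan pays $3,647 − $1,094.10 = $2,552.90.
Claim 4 — $9,286: deductible already satisfied, so traveler's share is 30% × $9,286 = $2,785.80. Adding that to $7,913.80 gives $10,699.60, past the $10,400 cap; traveler pays only $10,400 − $7,913.80 = $2,486.20. Insurer: $9,286 − $2,486.20 = $6,799.80.
Insurer total: $5,677.70 + $6,151.60 + $2,552.90 + $6,799.80 = $21,182.

$21,182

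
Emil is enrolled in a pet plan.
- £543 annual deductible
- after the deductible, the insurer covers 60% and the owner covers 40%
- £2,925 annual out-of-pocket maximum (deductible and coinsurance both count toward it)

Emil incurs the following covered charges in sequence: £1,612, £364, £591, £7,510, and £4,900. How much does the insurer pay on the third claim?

£354.60

#1 (£1,612): £543 to deductible, leaving £1,069; coinsurance £1,069 × 40% = £427.60. Cost to owner: £970.60. OOP to date £970.60. Insurer: £1,612 − £970.60 = £641.40.
#2 (£364): 40% coinsurance on £364 = £145.60. Cost to owner: £145.60. OOP to date £1,116.20. Insurer: £364 − £145.60 = £218.40.
#3 (£591): deductible met; 40% of £591 = £236.40. Cost to owner: £236.40. OOP to date £1,352.60. Insurer: £591 − £236.40 = £354.60.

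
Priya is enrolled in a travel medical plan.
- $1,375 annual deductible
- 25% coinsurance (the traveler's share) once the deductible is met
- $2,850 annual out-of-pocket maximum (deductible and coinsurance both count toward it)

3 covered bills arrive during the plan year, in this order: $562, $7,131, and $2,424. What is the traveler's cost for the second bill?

$2,288

#1 ($562): entire amount goes to the deductible. Cost to traveler: $562. OOP to date $562.
#2 ($7,131): $813 finishes the deductible; $6,318 goes to coinsurance; 25% of $6,318 = $1,579.50. Claim cost before the cap: $813 + $1,579.50 = $2,392.50. Adding that to $562 gives $2,954.50, past the $2,850 cap; traveler pays only $2,850 − $562 = $2,288.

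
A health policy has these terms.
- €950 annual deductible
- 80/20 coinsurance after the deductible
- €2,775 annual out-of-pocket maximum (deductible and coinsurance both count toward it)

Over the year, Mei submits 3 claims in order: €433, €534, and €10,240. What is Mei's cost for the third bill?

Claim 1 (€433): all of it applies to the deductible. Patient owes €433 (running OOP €433).
Claim 2 (€534): €517 finishes the deductible; €17 goes to coinsurance; patient's 20% is €3.40. Patient owes €520.40 (running OOP €953.40).
Claim 3 (€10,240): deductible met; 20% of €10,240 = €2,048. That would push OOP to €3,001.40, over the €2,775 cap, so patient pays €2,775 − €953.40 = €1,821.60.

€1,821.60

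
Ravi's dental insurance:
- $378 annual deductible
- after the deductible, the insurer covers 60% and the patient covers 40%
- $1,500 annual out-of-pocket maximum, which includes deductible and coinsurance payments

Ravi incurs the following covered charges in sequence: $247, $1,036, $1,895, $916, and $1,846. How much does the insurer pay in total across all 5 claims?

$4,440

Claim 1 — $247: fully absorbed by the deductible. Patient pays $247; OOP now $247. Insurer: $247 − $247 = $0.
Claim 2 — $1,036: $131 to deductible, leaving $905; 40% of $905 = $362. Patient pays $493; OOP now $740. Insurer: $1,036 − $493 = $543.
Claim 3 — $1,895: deductible met; 40% of $1,895 = $758. Patient owes $758 (running OOP $1,498). Plan pays $1,895 − $758 = $1,137.
Claim 4 — $916: deductible already satisfied, so patient's share is 40% × $916 = $366.40. Adding that to $1,498 gives $1,864.40, past the $1,500 cap; patient pays only $1,500 − $1,498 = $2. Insurer: $916 − $2 = $914.
Claim 5 — $1,846: deductible met; 40% of $1,846 = $738.40. Adding that to $1,500 gives $2,238.40, past the $1,500 cap; patient pays only $1,500 − $1,500 = $0. Insurer: $1,846 − $0 = $1,846.
Insurer total = bills − patient's total = $5,940 − $1,500 = $4,440.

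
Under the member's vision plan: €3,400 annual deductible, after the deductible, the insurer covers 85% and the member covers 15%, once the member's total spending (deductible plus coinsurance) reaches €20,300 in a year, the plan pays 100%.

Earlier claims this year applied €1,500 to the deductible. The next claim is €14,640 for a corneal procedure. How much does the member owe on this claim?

€3,811

Remaining deductible: €3,400 − €1,500 = €1,900.
That leaves €14,640 − €1,900 = €12,740 for coinsurance.
15% of €12,740 = €1,911 falls to the member.
Member responsibility before any cap: €1,900 + €1,911 = €3,811.
Cumulative spending €1,500 + €3,811 = €5,311 stays under the €20,300 maximum.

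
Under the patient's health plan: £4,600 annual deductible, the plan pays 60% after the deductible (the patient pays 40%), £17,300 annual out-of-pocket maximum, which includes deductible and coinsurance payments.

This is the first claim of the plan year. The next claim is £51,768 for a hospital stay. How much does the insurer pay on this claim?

Nothing has been paid toward the £4,600 deductible, so the first £4,600 of this charge is applied there.
That leaves £51,768 − £4,600 = £47,168 for coinsurance.
40% of £47,168 = £18,867.20 falls to the patient.
Patient responsibility before any cap: £4,600 + £18,867.20 = £23,467.20.
That would bring total out-of-pocket to £23,467.20, past the £17,300 cap. The patient is capped at £17,300 − £0 = £17,300 on this claim.
The insurer covers the remainder: £51,768 − £17,300 = £34,468.

£34,468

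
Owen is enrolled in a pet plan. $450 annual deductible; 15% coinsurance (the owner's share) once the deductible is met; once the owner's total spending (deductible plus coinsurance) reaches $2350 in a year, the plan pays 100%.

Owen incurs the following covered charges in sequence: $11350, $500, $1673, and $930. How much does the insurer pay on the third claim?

Claim 1 — $11350: deductible takes $450, $10900 remains; owner's 15% is $1635. Owner owes $2085 (running OOP $2085). Plan pays $11350 − $2085 = $9265.
Claim 2 — $500: deductible already satisfied, so owner's share is 15% × $500 = $75. Owner owes $75 (running OOP $2160). Plan pays $500 − $75 = $425.
Claim 3 — $1673: 15% coinsurance on $1673 = $250.95. Adding that to $2160 gives $2410.95, past the $2350 cap; owner pays only $2350 − $2160 = $190. Plan pays $1673 − $190 = $1483.

$1483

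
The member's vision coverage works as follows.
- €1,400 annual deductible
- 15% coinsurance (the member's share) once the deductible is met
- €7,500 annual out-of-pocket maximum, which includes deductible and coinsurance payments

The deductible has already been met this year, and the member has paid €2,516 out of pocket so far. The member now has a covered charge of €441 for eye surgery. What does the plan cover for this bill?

The deductible is already satisfied, so the full bill goes to coinsurance.
15% of €441 = €66.15 falls to the member.
Year-to-date out-of-pocket becomes €2,516 + €66.15 = €2,582.15, still under the €7,500 maximum, so no cap applies.
The plan picks up €441 − €66.15 = €374.85.

€374.85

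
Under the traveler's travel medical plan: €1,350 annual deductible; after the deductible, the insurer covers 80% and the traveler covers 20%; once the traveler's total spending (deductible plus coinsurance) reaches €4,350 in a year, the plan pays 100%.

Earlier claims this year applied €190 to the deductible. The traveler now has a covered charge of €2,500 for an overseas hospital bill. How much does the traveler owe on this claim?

Deductible still to meet: €1,350 − €190 = €1,160.
That leaves €2,500 − €1,160 = €1,340 for coinsurance.
Traveler's 20% share of €1,340 is €268.
Traveler responsibility before any cap: €1,160 + €268 = €1,428.
Total out-of-pocket so far would be €190 + €1,428 = €1,618, below the €4,350 cap — no reduction.

€1,428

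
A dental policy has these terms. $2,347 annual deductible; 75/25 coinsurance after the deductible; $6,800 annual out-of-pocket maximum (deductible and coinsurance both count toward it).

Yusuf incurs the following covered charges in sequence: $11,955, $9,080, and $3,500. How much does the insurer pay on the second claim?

Claim 1 ($11,955): $2,347 to deductible, leaving $9,608; 25% of $9,608 = $2,402. Cost to patient: $4,749. OOP to date $4,749. Plan pays $11,955 − $4,749 = $7,206.
Claim 2 ($9,080): deductible met; 25% of $9,080 = $2,270. That would push OOP to $7,019, over the $6,800 cap, so patient pays $6,800 − $4,749 = $2,051. Plan pays $9,080 − $2,051 = $7,029.

$7,029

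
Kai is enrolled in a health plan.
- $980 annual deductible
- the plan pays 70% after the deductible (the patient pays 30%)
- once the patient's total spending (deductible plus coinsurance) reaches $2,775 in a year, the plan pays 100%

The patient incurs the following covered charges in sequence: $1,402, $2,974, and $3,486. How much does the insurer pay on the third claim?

#1 ($1,402): $980 to deductible, leaving $422; coinsurance $422 × 30% = $126.60. Patient owes $1,106.60 (running OOP $1,106.60). Insurer: $1,402 − $1,106.60 = $295.40.
#2 ($2,974): 30% coinsurance on $2,974 = $892.20. Patient pays $892.20; OOP now $1,998.80. Insurer: $2,974 − $892.20 = $2,081.80.
#3 ($3,486): 30% coinsurance on $3,486 = $1,045.80. Adding that to $1,998.80 gives $3,044.60, past the $2,775 cap; patient pays only $2,775 − $1,998.80 = $776.20. Insurer: $3,486 − $776.20 = $2,709.80.

$2,709.80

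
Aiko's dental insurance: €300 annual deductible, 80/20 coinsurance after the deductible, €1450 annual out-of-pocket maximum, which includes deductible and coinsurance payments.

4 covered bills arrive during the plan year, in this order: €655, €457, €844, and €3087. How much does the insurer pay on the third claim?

Claim 1 (€655): deductible takes €300, €355 remains; patient's 20% is €71. Patient owes €371 (running OOP €371). Plan pays €655 − €371 = €284.
Claim 2 (€457): deductible met; 20% of €457 = €91.40. Patient owes €91.40 (running OOP €462.40). Plan pays €457 − €91.40 = €365.60.
Claim 3 (€844): deductible met; 20% of €844 = €168.80. Cost to patient: €168.80. OOP to date €631.20. Plan pays €844 − €168.80 = €675.20.

€675.20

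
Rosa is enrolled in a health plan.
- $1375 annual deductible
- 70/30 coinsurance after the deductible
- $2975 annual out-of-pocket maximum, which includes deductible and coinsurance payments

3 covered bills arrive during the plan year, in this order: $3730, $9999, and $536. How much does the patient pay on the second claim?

$893.50

Bill 1, $3730: deductible takes $1375, $2355 remains; coinsurance $2355 × 30% = $706.50. Patient pays $2081.50; OOP now $2081.50.
Bill 2, $9999: 30% coinsurance on $9999 = $2999.70. Adding that to $2081.50 gives $5081.20, past the $2975 cap; patient pays only $2975 − $2081.50 = $893.50.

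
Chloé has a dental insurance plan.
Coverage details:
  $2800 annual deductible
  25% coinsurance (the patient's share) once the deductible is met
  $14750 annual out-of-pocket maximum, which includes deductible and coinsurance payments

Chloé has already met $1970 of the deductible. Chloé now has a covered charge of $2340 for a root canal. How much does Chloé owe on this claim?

Deductible still to meet: $2800 − $1970 = $830.
The remaining $1510 (= $2340 − $830) moves to coinsurance.
Coinsurance: $1510 × 25% = $377.50.
So the patient owes $830 + $377.50 = $1207.50 before any cap.
Year-to-date out-of-pocket becomes $1970 + $1207.50 = $3177.50, still under the $14750 maximum, so no cap applies.

$1207.50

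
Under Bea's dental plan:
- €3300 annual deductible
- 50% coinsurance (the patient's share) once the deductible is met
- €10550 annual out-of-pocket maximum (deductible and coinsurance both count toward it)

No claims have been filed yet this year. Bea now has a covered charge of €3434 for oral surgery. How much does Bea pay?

The full €3300 deductible is still open; €3300 of this bill applies to it.
That leaves €3434 − €3300 = €134 for coinsurance.
Coinsurance: €134 × 50% = €67.
Patient responsibility before any cap: €3300 + €67 = €3367.
Cumulative spending €0 + €3367 = €3367 stays under the €10550 maximum.

€3367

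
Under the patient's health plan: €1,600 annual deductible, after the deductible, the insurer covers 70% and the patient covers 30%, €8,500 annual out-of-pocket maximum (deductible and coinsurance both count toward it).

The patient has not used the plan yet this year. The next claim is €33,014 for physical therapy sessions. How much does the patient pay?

Nothing has been paid toward the €1,600 deductible, so the first €1,600 of this charge is applied there.
The remaining €31,414 (= €33,014 − €1,600) moves to coinsurance.
30% of €31,414 = €9,424.20 falls to the patient.
That puts the patient's cost at €1,600 + €9,424.20 = €11,024.20 before any cap.
Adding €11,024.20 to the €0 already spent would give €11,024.20, which exceeds the €8,500 cap; the patient pays just €8,500 − €0 = €8,500.

€8,500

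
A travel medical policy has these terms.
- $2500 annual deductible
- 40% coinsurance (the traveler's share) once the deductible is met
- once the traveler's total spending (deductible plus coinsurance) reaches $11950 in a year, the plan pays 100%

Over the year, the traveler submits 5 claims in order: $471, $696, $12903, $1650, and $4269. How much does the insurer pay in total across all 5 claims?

$10493.40

#1 ($471): entire amount goes to the deductible. Cost to traveler: $471. OOP to date $471. Plan pays $471 − $471 = $0.
#2 ($696): all of it applies to the deductible. Cost to traveler: $696. OOP to date $1167. Plan pays $696 − $696 = $0.
#3 ($12903): $1333 finishes the deductible; $11570 goes to coinsurance; traveler's 40% is $4628. Cost to traveler: $5961. OOP to date $7128. Insurer: $12903 − $5961 = $6942.
#4 ($1650): deductible already satisfied, so traveler's share is 40% × $1650 = $660. Traveler pays $660; OOP now $7788. Insurer: $1650 − $660 = $990.
#5 ($4269): deductible already satisfied, so traveler's share is 40% × $4269 = $1707.60. Traveler owes $1707.60 (running OOP $9495.60). Plan pays $4269 − $1707.60 = $2561.40.
Insurer total: $0 + $0 + $6942 + $990 + $2561.40 = $10493.40.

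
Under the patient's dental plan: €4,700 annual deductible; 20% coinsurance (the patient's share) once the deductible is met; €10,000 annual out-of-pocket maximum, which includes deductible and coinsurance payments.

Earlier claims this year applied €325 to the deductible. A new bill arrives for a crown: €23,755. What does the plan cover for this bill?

€325 of the €4,700 deductible is already met, leaving €4,375.
That leaves €23,755 − €4,375 = €19,380 for coinsurance.
20% of €19,380 = €3,876 falls to the patient.
Patient responsibility before any cap: €4,375 + €3,876 = €8,251.
Total out-of-pocket so far would be €325 + €8,251 = €8,576, below the €10,000 cap — no reduction.
The plan picks up €23,755 − €8,251 = €15,504.

€15,504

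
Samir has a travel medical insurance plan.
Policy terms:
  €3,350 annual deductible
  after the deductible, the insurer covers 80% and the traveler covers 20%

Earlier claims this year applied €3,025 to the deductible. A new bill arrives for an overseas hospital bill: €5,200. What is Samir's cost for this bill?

Remaining deductible: €3,350 − €3,025 = €325.
The remaining €4,875 (= €5,200 − €325) moves to coinsurance.
20% of €4,875 = €975 falls to the traveler.
That puts the traveler's cost at €325 + €975 = €1,300.

€1,300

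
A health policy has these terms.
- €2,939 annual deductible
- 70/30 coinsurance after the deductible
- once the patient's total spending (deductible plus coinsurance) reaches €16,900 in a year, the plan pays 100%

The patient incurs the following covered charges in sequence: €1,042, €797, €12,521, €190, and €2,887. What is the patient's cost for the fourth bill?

€57

Claim 1 (€1,042): all of it applies to the deductible. Patient owes €1,042 (running OOP €1,042).
Claim 2 (€797): all of it applies to the deductible. Patient pays €797; OOP now €1,839.
Claim 3 (€12,521): €1,100 finishes the deductible; €11,421 goes to coinsurance; coinsurance €11,421 × 30% = €3,426.30. Cost to patient: €4,526.30. OOP to date €6,365.30.
Claim 4 (€190): deductible already satisfied, so patient's share is 30% × €190 = €57. Patient owes €57 (running OOP €6,422.30).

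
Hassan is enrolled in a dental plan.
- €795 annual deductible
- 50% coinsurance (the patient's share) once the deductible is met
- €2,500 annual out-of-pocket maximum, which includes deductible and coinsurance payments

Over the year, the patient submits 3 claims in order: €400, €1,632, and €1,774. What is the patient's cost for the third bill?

Claim 1 — €400: all of it applies to the deductible. Patient pays €400; OOP now €400.
Claim 2 — €1,632: €395 to deductible, leaving €1,237; patient's 50% is €618.50. Patient pays €1,013.50; OOP now €1,413.50.
Claim 3 — €1,774: deductible met; 50% of €1,774 = €887. Cost to patient: €887. OOP to date €2,300.50.

€887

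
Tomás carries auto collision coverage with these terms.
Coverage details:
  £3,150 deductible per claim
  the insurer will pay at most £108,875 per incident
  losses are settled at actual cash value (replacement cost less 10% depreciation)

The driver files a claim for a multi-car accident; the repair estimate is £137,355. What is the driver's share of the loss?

Actual cash value after 10% depreciation: £137,355 × 90% = £123,619.50.
Subtract the deductible: £123,619.50 − £3,150 = £120,469.50.
The £108,875 per-incident cap binds; insurer pays £108,875.
Driver's share is the uncovered remainder: £137,355 − £108,875 = £28,480.

£28,480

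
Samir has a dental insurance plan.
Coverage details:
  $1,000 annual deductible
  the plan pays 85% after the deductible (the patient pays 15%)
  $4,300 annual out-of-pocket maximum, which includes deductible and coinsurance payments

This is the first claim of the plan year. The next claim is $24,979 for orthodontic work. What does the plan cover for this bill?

Nothing has been paid toward the $1,000 deductible, so the first $1,000 of this charge is applied there.
That leaves $24,979 − $1,000 = $23,979 for coinsurance.
Coinsurance: $23,979 × 15% = $3,596.85.
Patient responsibility before any cap: $1,000 + $3,596.85 = $4,596.85.
Adding $4,596.85 to the $0 already spent would give $4,596.85, which exceeds the $4,300 cap; the patient pays just $4,300 − $0 = $4,300.
Insurer pays the balance: $24,979 − $4,300 = $20,679.

$20,679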